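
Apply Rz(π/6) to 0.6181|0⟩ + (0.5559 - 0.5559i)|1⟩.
(0.597 - 0.16i)|0⟩ + (0.6808 - 0.3931i)|1⟩

Rz(π/6) = [[e^(−iθ/2), 0], [0, e^(iθ/2)]] with e^(±iθ/2) = cos(θ/2) ± i·sin(θ/2); θ = π/6, cos(θ/2) ≈ 0.965926, sin(θ/2) ≈ 0.258819.
With a = amp(|0⟩) = 0.6181 and b = amp(|1⟩) = (0.5559 - 0.5559i):
new amp(|0⟩) = (0.965926 - 0.258819i)·a = (0.597 - 0.16i)
new amp(|1⟩) = (0.965926 + 0.258819i)·b = (0.6808 - 0.3931i)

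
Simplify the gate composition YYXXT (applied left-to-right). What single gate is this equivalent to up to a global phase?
T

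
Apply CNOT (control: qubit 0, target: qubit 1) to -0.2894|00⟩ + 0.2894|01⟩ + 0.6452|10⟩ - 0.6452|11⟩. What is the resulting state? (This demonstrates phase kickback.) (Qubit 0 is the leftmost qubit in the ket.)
-0.2894|00⟩ + 0.2894|01⟩ - 0.6452|10⟩ + 0.6452|11⟩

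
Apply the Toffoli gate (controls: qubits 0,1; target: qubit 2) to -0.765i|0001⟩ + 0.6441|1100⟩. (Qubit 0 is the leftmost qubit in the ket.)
-0.765i|0001⟩ + 0.6441|1110⟩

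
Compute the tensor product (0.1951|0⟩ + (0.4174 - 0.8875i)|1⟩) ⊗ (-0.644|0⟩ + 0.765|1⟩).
-0.1256|00⟩ + 0.1493|01⟩ + (-0.2688 + 0.5716i)|10⟩ + (0.3193 - 0.6789i)|11⟩

amp(|b₁b₂…⟩) = product of the factor amplitudes for bits b₁, b₂, …; only kets whose every factor amplitude is nonzero survive.
|00⟩: (0.1951)(-0.644) = -0.1256
|01⟩: (0.1951)(0.765) = 0.1493
|10⟩: (0.4174 - 0.8875i)(-0.644) = (-0.2688 + 0.5716i)
|11⟩: (0.4174 - 0.8875i)(0.765) = (0.3193 - 0.6789i)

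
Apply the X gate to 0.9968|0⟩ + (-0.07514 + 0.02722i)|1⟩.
(-0.07514 + 0.02722i)|0⟩ + 0.9968|1⟩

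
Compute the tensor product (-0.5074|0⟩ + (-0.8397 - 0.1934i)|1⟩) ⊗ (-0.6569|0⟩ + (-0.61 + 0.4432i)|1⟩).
0.3333|00⟩ + (0.3095 - 0.2249i)|01⟩ + (0.5516 + 0.127i)|10⟩ + (0.5979 - 0.2542i)|11⟩

amp(|b₁b₂…⟩) = product of the factor amplitudes for bits b₁, b₂, …; only kets whose every factor amplitude is nonzero survive.
|00⟩: (-0.5074)(-0.6569) = 0.3333
|01⟩: (-0.5074)(-0.61 + 0.4432i) = (0.3095 - 0.2249i)
|10⟩: (-0.8397 - 0.1934i)(-0.6569) = (0.5516 + 0.127i)
|11⟩: (-0.8397 - 0.1934i)(-0.61 + 0.4432i) = (0.5979 - 0.2542i)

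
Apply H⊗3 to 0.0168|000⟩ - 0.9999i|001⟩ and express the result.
(0.00594 - 0.3535i)|000⟩ + (0.00594 + 0.3535i)|001⟩ + (0.00594 - 0.3535i)|010⟩ + (0.00594 + 0.3535i)|011⟩ + (0.00594 - 0.3535i)|100⟩ + (0.00594 + 0.3535i)|101⟩ + (0.00594 - 0.3535i)|110⟩ + (0.00594 + 0.3535i)|111⟩

H⊗3 gives amp(|y⟩) = (1/2√2) Σ_x (−1)^(x·y) amp(|x⟩), where x·y is the number of positions in which both x and y have a 1.
|000⟩: (0.0168 - 0.9999i)/(2√2) = (0.00594 - 0.3535i)
|001⟩: (0.0168 + 0.9999i)/(2√2) = (0.00594 + 0.3535i)
|010⟩: (0.0168 - 0.9999i)/(2√2) = (0.00594 - 0.3535i)
|011⟩: (0.0168 + 0.9999i)/(2√2) = (0.00594 + 0.3535i)
|100⟩: (0.0168 - 0.9999i)/(2√2) = (0.00594 - 0.3535i)
|101⟩: (0.0168 + 0.9999i)/(2√2) = (0.00594 + 0.3535i)
|110⟩: (0.0168 - 0.9999i)/(2√2) = (0.00594 - 0.3535i)
|111⟩: (0.0168 + 0.9999i)/(2√2) = (0.00594 + 0.3535i)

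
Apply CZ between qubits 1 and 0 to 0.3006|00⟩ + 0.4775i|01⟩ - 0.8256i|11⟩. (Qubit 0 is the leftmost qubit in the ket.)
0.3006|00⟩ + 0.4775i|01⟩ + 0.8256i|11⟩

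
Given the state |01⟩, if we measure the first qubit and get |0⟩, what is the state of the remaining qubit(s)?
|1⟩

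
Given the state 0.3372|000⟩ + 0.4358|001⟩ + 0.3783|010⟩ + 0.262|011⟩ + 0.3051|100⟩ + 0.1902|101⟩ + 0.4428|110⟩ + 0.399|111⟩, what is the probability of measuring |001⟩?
0.1899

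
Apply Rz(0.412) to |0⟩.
(0.9789 - 0.2045i)|0⟩

Rz(0.412) = [[e^(−iθ/2), 0], [0, e^(iθ/2)]] with e^(±iθ/2) = cos(θ/2) ± i·sin(θ/2); θ = 0.412, cos(θ/2) ≈ 0.978857, sin(θ/2) ≈ 0.204546.
With a = amp(|0⟩) = 1 and b = amp(|1⟩) = 0:
new amp(|0⟩) = (0.978857 - 0.204546i)·a = (0.9789 - 0.2045i)
new amp(|1⟩) = (0.978857 + 0.204546i)·b = 0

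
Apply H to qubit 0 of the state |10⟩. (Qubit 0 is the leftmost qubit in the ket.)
1/√2|00⟩ - 1/√2|10⟩

H on qubit 0 mixes each pair of kets that differ only in qubit 0: amplitudes (a, b) of (|…0…⟩, |…1…⟩) become ((a + b)/√2, (a − b)/√2). Kets absent from the input have amplitude 0.
(|00⟩, |10⟩): (a, b) = (0, 1) → (1/√2, -1/√2)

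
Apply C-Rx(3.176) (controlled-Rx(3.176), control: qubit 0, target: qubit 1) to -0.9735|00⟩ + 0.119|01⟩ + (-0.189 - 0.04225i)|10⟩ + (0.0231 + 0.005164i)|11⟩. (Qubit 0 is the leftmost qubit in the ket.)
-0.9735|00⟩ + 0.119|01⟩ + (0.008415 - 0.02237i)|10⟩ + (-0.04264 + 0.1889i)|11⟩

C-Rx(3.176) leaves the control-|0⟩ kets |00⟩, |01⟩ unchanged and applies Rx(3.176) to qubit 1 on the control-|1⟩ pair (|10⟩, |11⟩).
Rx(3.176) = [[cos(θ/2), −i·sin(θ/2)], [−i·sin(θ/2), cos(θ/2)]]; θ = 3.176, cos(θ/2) ≈ -0.0172028, sin(θ/2) ≈ 0.999852.
With a = amp(|10⟩) = (-0.189 - 0.04225i) and b = amp(|11⟩) = (0.0231 + 0.005164i):
new amp(|10⟩) = (-0.0172028)·a + (-0.999852i)·b = (0.008415 - 0.02237i)
new amp(|11⟩) = (-0.999852i)·a + (-0.0172028)·b = (-0.04264 + 0.1889i)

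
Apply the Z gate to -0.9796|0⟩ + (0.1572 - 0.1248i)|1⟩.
-0.9796|0⟩ + (-0.1572 + 0.1248i)|1⟩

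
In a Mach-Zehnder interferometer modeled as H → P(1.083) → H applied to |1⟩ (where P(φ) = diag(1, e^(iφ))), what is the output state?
(0.2657 - 0.4417i)|0⟩ + (0.7343 + 0.4417i)|1⟩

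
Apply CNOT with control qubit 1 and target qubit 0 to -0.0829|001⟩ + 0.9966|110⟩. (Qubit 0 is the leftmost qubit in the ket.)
-0.0829|001⟩ + 0.9966|010⟩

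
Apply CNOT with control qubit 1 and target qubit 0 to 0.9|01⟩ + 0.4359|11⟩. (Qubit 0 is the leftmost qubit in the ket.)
0.4359|01⟩ + 0.9|11⟩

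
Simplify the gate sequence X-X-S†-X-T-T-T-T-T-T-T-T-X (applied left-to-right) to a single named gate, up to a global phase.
S†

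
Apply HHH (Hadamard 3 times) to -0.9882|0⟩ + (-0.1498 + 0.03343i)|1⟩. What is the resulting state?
(-0.8047 + 0.02364i)|0⟩ + (-0.5928 - 0.02364i)|1⟩

H² = I, so H^3 = H: a single Hadamard. With (a, b) = (-0.9882, (-0.1498 + 0.03343i)), H gives ((a + b)/√2, (a − b)/√2) = ((-0.8047 + 0.02364i), (-0.5928 - 0.02364i)).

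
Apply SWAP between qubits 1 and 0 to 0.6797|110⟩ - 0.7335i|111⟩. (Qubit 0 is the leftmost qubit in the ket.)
0.6797|110⟩ - 0.7335i|111⟩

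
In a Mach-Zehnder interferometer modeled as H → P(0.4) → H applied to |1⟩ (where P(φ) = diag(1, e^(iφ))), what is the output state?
(0.03947 - 0.1947i)|0⟩ + (0.9605 + 0.1947i)|1⟩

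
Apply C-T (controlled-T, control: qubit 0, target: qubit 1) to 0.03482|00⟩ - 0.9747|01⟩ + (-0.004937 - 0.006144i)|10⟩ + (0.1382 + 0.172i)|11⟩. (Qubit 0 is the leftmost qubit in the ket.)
0.03482|00⟩ - 0.9747|01⟩ + (-0.004937 - 0.006144i)|10⟩ + (-0.0239 + 0.2193i)|11⟩

C-T leaves the control-|0⟩ kets |00⟩, |01⟩ unchanged and applies T to qubit 1 on the control-|1⟩ pair (|10⟩, |11⟩).
T = [[1, 0], [0, (1/√2 + (1/√2)i)]].
With a = amp(|10⟩) = (-0.004937 - 0.006144i) and b = amp(|11⟩) = (0.1382 + 0.172i):
new amp(|10⟩) = (1)·a = (-0.004937 - 0.006144i)
new amp(|11⟩) = (1/√2 + (1/√2)i)·b = (-0.0239 + 0.2193i)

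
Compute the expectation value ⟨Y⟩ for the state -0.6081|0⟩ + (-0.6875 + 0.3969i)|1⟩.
-0.4827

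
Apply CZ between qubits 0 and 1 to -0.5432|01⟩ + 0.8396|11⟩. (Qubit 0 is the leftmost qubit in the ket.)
-0.5432|01⟩ - 0.8396|11⟩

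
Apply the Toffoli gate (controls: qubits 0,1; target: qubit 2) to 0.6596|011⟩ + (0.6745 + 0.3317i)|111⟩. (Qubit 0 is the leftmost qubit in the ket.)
0.6596|011⟩ + (0.6745 + 0.3317i)|110⟩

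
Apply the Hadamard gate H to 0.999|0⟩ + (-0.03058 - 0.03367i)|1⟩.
(0.6848 - 0.02381i)|0⟩ + (0.728 + 0.02381i)|1⟩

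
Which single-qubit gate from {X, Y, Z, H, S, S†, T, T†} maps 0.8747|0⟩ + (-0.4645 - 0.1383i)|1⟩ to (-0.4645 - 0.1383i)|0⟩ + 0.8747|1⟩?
X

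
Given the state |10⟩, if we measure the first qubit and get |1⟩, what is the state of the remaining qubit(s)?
|0⟩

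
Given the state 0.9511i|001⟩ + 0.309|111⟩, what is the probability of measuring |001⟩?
0.9046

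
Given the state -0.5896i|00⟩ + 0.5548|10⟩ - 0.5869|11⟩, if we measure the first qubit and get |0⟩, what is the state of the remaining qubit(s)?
-i|0⟩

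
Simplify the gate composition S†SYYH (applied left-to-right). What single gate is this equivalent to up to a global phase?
H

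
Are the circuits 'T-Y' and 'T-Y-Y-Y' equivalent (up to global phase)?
Yes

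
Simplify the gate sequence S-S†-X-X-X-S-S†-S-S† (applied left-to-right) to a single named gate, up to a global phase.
X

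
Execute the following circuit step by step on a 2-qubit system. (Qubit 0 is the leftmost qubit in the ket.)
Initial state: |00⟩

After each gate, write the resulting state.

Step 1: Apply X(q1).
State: |01⟩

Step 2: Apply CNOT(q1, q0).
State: |11⟩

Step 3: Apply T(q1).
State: (1/√2 + (1/√2)i)|11⟩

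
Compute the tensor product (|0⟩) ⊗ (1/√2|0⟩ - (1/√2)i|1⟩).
1/√2|00⟩ - (1/√2)i|01⟩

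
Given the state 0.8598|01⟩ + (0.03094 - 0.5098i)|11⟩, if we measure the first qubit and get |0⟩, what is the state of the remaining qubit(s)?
|1⟩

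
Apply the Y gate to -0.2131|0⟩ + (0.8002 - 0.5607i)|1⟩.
(-0.5607 - 0.8002i)|0⟩ - 0.2131i|1⟩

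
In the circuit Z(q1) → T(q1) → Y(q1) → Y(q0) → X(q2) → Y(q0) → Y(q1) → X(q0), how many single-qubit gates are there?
8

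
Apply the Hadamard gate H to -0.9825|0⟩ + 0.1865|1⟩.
-0.5629|0⟩ - 0.8266|1⟩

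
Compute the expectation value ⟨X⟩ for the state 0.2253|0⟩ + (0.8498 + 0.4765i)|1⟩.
0.3829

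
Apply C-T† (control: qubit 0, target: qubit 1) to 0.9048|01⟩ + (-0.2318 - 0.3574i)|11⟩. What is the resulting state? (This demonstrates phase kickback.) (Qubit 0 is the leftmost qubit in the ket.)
0.9048|01⟩ + (-0.4166 - 0.08881i)|11⟩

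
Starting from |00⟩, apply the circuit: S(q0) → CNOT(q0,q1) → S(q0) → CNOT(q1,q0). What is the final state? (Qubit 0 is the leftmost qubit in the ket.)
|00⟩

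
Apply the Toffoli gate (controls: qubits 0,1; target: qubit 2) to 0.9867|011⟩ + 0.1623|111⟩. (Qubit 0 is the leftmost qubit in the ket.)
0.9867|011⟩ + 0.1623|110⟩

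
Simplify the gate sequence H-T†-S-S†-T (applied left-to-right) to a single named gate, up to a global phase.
H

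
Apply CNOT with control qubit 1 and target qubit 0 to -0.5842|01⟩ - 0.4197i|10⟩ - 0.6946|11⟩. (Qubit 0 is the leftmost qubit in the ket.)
-0.6946|01⟩ - 0.4197i|10⟩ - 0.5842|11⟩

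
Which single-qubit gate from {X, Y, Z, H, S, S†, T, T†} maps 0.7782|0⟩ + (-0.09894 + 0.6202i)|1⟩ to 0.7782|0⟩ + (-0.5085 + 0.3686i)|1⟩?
T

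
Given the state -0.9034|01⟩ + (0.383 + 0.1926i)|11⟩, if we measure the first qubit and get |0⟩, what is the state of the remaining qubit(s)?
-|1⟩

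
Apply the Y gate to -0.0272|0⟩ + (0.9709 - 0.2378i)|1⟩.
(-0.2378 - 0.9709i)|0⟩ - 0.0272i|1⟩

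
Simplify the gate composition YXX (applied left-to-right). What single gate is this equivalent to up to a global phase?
Y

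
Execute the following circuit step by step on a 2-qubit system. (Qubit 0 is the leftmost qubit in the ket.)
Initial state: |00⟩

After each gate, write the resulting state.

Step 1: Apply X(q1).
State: |01⟩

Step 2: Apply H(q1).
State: 1/√2|00⟩ - 1/√2|01⟩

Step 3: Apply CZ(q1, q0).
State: 1/√2|00⟩ - 1/√2|01⟩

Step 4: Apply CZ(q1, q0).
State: 1/√2|00⟩ - 1/√2|01⟩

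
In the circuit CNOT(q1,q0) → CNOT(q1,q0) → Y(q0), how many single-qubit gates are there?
1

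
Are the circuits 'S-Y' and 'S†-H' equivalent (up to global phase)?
No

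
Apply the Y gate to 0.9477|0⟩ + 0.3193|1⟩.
-0.3193i|0⟩ + 0.9477i|1⟩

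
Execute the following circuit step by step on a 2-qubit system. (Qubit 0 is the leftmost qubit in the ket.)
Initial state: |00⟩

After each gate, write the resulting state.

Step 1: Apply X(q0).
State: |10⟩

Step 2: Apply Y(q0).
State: -i|00⟩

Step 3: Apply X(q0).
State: -i|10⟩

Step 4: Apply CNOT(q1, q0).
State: -i|10⟩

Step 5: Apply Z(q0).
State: i|10⟩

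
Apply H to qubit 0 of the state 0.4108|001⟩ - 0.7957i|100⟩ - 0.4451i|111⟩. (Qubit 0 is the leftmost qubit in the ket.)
-0.5626i|000⟩ + 0.2905|001⟩ - 0.3147i|011⟩ + 0.5626i|100⟩ + 0.2905|101⟩ + 0.3147i|111⟩

H on qubit 0 mixes each pair of kets that differ only in qubit 0: amplitudes (a, b) of (|…0…⟩, |…1…⟩) become ((a + b)/√2, (a − b)/√2). Kets absent from the input have amplitude 0.
(|000⟩, |100⟩): (a, b) = (0, -0.7957i) → (-0.5626i, 0.5626i)
(|001⟩, |101⟩): (a, b) = (0.4108, 0) → (0.2905, 0.2905)
(|011⟩, |111⟩): (a, b) = (0, -0.4451i) → (-0.3147i, 0.3147i)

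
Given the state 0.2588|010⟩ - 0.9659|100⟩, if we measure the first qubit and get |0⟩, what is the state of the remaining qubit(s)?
|10⟩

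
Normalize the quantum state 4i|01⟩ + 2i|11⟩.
0.8944i|01⟩ + (1/√5)i|11⟩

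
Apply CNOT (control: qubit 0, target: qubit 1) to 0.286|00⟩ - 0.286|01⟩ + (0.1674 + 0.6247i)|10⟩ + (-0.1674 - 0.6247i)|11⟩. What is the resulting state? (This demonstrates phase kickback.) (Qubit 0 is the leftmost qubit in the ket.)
0.286|00⟩ - 0.286|01⟩ + (-0.1674 - 0.6247i)|10⟩ + (0.1674 + 0.6247i)|11⟩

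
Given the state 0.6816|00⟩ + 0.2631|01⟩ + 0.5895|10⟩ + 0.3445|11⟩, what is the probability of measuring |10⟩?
0.3475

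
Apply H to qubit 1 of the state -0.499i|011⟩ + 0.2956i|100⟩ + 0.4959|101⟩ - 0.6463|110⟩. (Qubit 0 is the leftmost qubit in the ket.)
-0.3528i|001⟩ + 0.3528i|011⟩ + (-0.457 + 0.209i)|100⟩ + 0.3507|101⟩ + (0.457 + 0.209i)|110⟩ + 0.3507|111⟩

H on qubit 1 mixes each pair of kets that differ only in qubit 1: amplitudes (a, b) of (|…0…⟩, |…1…⟩) become ((a + b)/√2, (a − b)/√2). Kets absent from the input have amplitude 0.
(|001⟩, |011⟩): (a, b) = (0, -0.499i) → (-0.3528i, 0.3528i)
(|100⟩, |110⟩): (a, b) = (0.2956i, -0.6463) → ((-0.457 + 0.209i), (0.457 + 0.209i))
(|101⟩, |111⟩): (a, b) = (0.4959, 0) → (0.3507, 0.3507)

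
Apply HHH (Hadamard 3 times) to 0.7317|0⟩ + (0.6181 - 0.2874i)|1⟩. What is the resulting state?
(0.9545 - 0.2032i)|0⟩ + (0.08033 + 0.2032i)|1⟩

H² = I, so H^3 = H: a single Hadamard. With (a, b) = (0.7317, (0.6181 - 0.2874i)), H gives ((a + b)/√2, (a − b)/√2) = ((0.9545 - 0.2032i), (0.08033 + 0.2032i)).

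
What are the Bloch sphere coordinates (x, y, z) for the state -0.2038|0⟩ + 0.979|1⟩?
(-0.399, 0, -0.9169)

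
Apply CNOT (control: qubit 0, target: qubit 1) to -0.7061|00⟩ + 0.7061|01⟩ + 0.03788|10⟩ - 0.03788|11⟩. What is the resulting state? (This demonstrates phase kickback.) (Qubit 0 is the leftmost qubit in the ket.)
-0.7061|00⟩ + 0.7061|01⟩ - 0.03788|10⟩ + 0.03788|11⟩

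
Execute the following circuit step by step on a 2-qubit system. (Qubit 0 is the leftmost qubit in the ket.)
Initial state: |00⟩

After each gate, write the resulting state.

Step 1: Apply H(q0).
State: 1/√2|00⟩ + 1/√2|10⟩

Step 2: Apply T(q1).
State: 1/√2|00⟩ + 1/√2|10⟩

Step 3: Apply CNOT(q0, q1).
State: 1/√2|00⟩ + 1/√2|11⟩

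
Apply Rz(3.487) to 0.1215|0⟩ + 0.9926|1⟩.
(-0.02088 - 0.1197i)|0⟩ + (-0.1706 + 0.9778i)|1⟩

Rz(3.487) = [[e^(−iθ/2), 0], [0, e^(iθ/2)]] with e^(±iθ/2) = cos(θ/2) ± i·sin(θ/2); θ = 3.487, cos(θ/2) ≈ -0.171846, sin(θ/2) ≈ 0.985124.
With a = amp(|0⟩) = 0.1215 and b = amp(|1⟩) = 0.9926:
new amp(|0⟩) = (-0.171846 - 0.985124i)·a = (-0.02088 - 0.1197i)
new amp(|1⟩) = (-0.171846 + 0.985124i)·b = (-0.1706 + 0.9778i)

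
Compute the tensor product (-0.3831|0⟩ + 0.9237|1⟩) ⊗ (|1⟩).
-0.3831|01⟩ + 0.9237|11⟩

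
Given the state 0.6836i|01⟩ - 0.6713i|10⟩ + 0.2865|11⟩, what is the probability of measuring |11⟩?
0.08208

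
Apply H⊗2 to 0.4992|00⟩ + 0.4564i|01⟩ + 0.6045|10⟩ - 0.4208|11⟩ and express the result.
(0.3415 + 0.2282i)|00⟩ + (0.7623 - 0.2282i)|01⟩ + (0.1578 + 0.2282i)|10⟩ + (-0.2631 - 0.2282i)|11⟩

H⊗2 gives amp(|y⟩) = (1/2) Σ_x (−1)^(x·y) amp(|x⟩), where x·y is the number of positions in which both x and y have a 1.
|00⟩: (0.4992 + 0.4564i + 0.6045 - 0.4208)/2 = (0.3415 + 0.2282i)
|01⟩: (0.4992 - 0.4564i + 0.6045 + 0.4208)/2 = (0.7623 - 0.2282i)
|10⟩: (0.4992 + 0.4564i - 0.6045 + 0.4208)/2 = (0.1578 + 0.2282i)
|11⟩: (0.4992 - 0.4564i - 0.6045 - 0.4208)/2 = (-0.2631 - 0.2282i)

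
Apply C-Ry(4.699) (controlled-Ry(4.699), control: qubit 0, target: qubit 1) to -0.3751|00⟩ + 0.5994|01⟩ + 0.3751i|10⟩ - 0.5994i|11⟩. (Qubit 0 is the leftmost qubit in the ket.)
-0.3751|00⟩ + 0.5994|01⟩ + 0.1632i|10⟩ + 0.688i|11⟩

C-Ry(4.699) leaves the control-|0⟩ kets |00⟩, |01⟩ unchanged and applies Ry(4.699) to qubit 1 on the control-|1⟩ pair (|10⟩, |11⟩).
Ry(4.699) = [[cos(θ/2), −sin(θ/2)], [sin(θ/2), cos(θ/2)]]; θ = 4.699, cos(θ/2) ≈ -0.702357, sin(θ/2) ≈ 0.711825.
With a = amp(|10⟩) = 0.3751i and b = amp(|11⟩) = -0.5994i:
new amp(|10⟩) = (-0.702357)·a + (-0.711825)·b = 0.1632i
new amp(|11⟩) = (0.711825)·a + (-0.702357)·b = 0.688i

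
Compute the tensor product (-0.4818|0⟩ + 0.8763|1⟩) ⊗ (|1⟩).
-0.4818|01⟩ + 0.8763|11⟩

amp(|b₁b₂…⟩) = product of the factor amplitudes for bits b₁, b₂, …; only kets whose every factor amplitude is nonzero survive.
|01⟩: (-0.4818)(1) = -0.4818
|11⟩: (0.8763)(1) = 0.8763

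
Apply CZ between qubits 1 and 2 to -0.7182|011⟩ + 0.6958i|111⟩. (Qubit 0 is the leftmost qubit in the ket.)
0.7182|011⟩ - 0.6958i|111⟩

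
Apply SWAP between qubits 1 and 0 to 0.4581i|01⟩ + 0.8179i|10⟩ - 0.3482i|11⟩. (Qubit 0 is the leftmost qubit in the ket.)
0.8179i|01⟩ + 0.4581i|10⟩ - 0.3482i|11⟩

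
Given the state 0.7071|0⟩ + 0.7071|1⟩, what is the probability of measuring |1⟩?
0.5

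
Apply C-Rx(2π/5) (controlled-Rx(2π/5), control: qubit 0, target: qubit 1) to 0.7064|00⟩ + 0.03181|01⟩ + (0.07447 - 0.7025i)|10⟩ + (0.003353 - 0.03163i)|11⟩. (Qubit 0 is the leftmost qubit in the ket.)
0.7064|00⟩ + 0.03181|01⟩ + (0.04166 - 0.5703i)|10⟩ + (-0.4102 - 0.06936i)|11⟩

C-Rx(2π/5) leaves the control-|0⟩ kets |00⟩, |01⟩ unchanged and applies Rx(2π/5) to qubit 1 on the control-|1⟩ pair (|10⟩, |11⟩).
Rx(2π/5) = [[cos(θ/2), −i·sin(θ/2)], [−i·sin(θ/2), cos(θ/2)]]; θ = 2π/5, cos(θ/2) ≈ 0.809017, sin(θ/2) ≈ 0.587785.
With a = amp(|10⟩) = (0.07447 - 0.7025i) and b = amp(|11⟩) = (0.003353 - 0.03163i):
new amp(|10⟩) = (0.809017)·a + (-0.587785i)·b = (0.04166 - 0.5703i)
new amp(|11⟩) = (-0.587785i)·a + (0.809017)·b = (-0.4102 - 0.06936i)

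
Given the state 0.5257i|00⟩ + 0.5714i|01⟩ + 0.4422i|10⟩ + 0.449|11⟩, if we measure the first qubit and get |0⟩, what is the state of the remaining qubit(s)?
0.6771i|0⟩ + 0.7359i|1⟩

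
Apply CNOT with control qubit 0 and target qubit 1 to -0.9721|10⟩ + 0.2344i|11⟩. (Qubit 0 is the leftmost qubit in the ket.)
0.2344i|10⟩ - 0.9721|11⟩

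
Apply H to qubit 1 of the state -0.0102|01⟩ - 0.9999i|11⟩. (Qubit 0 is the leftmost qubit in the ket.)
-0.007212|00⟩ + 0.007212|01⟩ - 0.707i|10⟩ + 0.707i|11⟩

H on qubit 1 mixes each pair of kets that differ only in qubit 1: amplitudes (a, b) of (|…0…⟩, |…1…⟩) become ((a + b)/√2, (a − b)/√2). Kets absent from the input have amplitude 0.
(|00⟩, |01⟩): (a, b) = (0, -0.0102) → (-0.007212, 0.007212)
(|10⟩, |11⟩): (a, b) = (0, -0.9999i) → (-0.707i, 0.707i)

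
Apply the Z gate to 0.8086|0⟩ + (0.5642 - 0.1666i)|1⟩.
0.8086|0⟩ + (-0.5642 + 0.1666i)|1⟩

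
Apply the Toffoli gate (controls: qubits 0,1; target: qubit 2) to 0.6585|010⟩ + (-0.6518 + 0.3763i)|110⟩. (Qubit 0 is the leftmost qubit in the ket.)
0.6585|010⟩ + (-0.6518 + 0.3763i)|111⟩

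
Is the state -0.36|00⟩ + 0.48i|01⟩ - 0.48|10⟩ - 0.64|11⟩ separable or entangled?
Entangled

Writing the state as a|00⟩ + b|01⟩ + c|10⟩ + d|11⟩, it is a product state iff ad − bc = 0.
Here (a, b, c, d) = (-0.36, 0.48i, -0.48, -0.64): ad − bc = (-0.36)(-0.64) − (0.48i)(-0.48) = (0.2304 + 0.2304i) ≠ 0, so the state is entangled.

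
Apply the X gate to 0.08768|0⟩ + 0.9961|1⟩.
0.9961|0⟩ + 0.08768|1⟩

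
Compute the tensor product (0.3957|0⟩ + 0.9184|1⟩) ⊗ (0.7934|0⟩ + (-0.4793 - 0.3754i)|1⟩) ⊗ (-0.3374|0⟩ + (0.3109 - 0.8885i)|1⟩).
-0.1059|000⟩ + (0.09761 - 0.2789i)|001⟩ + (0.06399 + 0.05012i)|010⟩ + (-0.1909 + 0.1223i)|011⟩ - 0.2458|100⟩ + (0.2265 - 0.6474i)|101⟩ + (0.1485 + 0.1163i)|110⟩ + (-0.4432 + 0.2839i)|111⟩

amp(|b₁b₂…⟩) = product of the factor amplitudes for bits b₁, b₂, …; only kets whose every factor amplitude is nonzero survive.
|000⟩: (0.3957)(0.7934)(-0.3374) = -0.1059
|001⟩: (0.3957)(0.7934)(0.3109 - 0.8885i) = (0.09761 - 0.2789i)
|010⟩: (0.3957)(-0.4793 - 0.3754i)(-0.3374) = (0.06399 + 0.05012i)
|011⟩: (0.3957)(-0.4793 - 0.3754i)(0.3109 - 0.8885i) = (-0.1909 + 0.1223i)
|100⟩: (0.9184)(0.7934)(-0.3374) = -0.2458
|101⟩: (0.9184)(0.7934)(0.3109 - 0.8885i) = (0.2265 - 0.6474i)
|110⟩: (0.9184)(-0.4793 - 0.3754i)(-0.3374) = (0.1485 + 0.1163i)
|111⟩: (0.9184)(-0.4793 - 0.3754i)(0.3109 - 0.8885i) = (-0.4432 + 0.2839i)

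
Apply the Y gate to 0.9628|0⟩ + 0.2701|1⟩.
-0.2701i|0⟩ + 0.9628i|1⟩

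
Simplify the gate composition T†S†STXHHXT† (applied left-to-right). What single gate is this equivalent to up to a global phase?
T†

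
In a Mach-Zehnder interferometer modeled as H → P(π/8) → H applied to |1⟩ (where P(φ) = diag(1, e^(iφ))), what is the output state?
(0.03806 - 0.1913i)|0⟩ + (0.9619 + 0.1913i)|1⟩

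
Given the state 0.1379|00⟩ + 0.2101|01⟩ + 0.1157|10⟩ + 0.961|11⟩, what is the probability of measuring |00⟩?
0.01902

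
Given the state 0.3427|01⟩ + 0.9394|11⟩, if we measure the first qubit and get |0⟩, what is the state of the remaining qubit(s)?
|1⟩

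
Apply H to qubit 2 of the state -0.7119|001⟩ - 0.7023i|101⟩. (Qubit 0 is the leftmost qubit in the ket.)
-0.5034|000⟩ + 0.5034|001⟩ - 0.4966i|100⟩ + 0.4966i|101⟩

H on qubit 2 mixes each pair of kets that differ only in qubit 2: amplitudes (a, b) of (|…0…⟩, |…1…⟩) become ((a + b)/√2, (a − b)/√2). Kets absent from the input have amplitude 0.
(|000⟩, |001⟩): (a, b) = (0, -0.7119) → (-0.5034, 0.5034)
(|100⟩, |101⟩): (a, b) = (0, -0.7023i) → (-0.4966i, 0.4966i)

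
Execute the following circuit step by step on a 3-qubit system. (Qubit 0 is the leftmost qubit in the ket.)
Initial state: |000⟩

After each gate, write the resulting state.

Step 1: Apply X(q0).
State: |100⟩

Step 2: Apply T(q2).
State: |100⟩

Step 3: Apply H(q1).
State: 1/√2|100⟩ + 1/√2|110⟩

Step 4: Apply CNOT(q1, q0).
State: 1/√2|010⟩ + 1/√2|100⟩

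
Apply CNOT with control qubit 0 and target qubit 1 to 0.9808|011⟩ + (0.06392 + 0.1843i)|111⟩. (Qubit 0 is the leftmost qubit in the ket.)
0.9808|011⟩ + (0.06392 + 0.1843i)|101⟩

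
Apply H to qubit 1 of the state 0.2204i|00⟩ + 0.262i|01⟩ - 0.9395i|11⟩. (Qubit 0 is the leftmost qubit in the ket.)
0.3411i|00⟩ - 0.02942i|01⟩ - 0.6643i|10⟩ + 0.6643i|11⟩

H on qubit 1 mixes each pair of kets that differ only in qubit 1: amplitudes (a, b) of (|…0…⟩, |…1…⟩) become ((a + b)/√2, (a − b)/√2). Kets absent from the input have amplitude 0.
(|00⟩, |01⟩): (a, b) = (0.2204i, 0.262i) → (0.3411i, -0.02942i)
(|10⟩, |11⟩): (a, b) = (0, -0.9395i) → (-0.6643i, 0.6643i)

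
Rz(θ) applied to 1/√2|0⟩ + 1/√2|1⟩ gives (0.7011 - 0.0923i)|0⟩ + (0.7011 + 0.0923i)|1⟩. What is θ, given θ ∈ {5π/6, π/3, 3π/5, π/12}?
π/12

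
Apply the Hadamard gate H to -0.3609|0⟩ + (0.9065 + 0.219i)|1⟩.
(0.3858 + 0.1549i)|0⟩ + (-0.8962 - 0.1549i)|1⟩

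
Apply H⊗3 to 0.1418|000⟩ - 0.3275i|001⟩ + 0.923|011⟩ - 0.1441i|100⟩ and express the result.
(0.3765 - 0.1667i)|000⟩ + (-0.2762 + 0.06484i)|001⟩ + (-0.2762 - 0.1667i)|010⟩ + (0.3765 + 0.06484i)|011⟩ + (0.3765 - 0.06484i)|100⟩ + (-0.2762 + 0.1667i)|101⟩ + (-0.2762 - 0.06484i)|110⟩ + (0.3765 + 0.1667i)|111⟩

H⊗3 gives amp(|y⟩) = (1/2√2) Σ_x (−1)^(x·y) amp(|x⟩), where x·y is the number of positions in which both x and y have a 1.
|000⟩: (0.1418 - 0.3275i + 0.923 - 0.1441i)/(2√2) = (0.3765 - 0.1667i)
|001⟩: (0.1418 + 0.3275i - 0.923 - 0.1441i)/(2√2) = (-0.2762 + 0.06484i)
|010⟩: (0.1418 - 0.3275i - 0.923 - 0.1441i)/(2√2) = (-0.2762 - 0.1667i)
|011⟩: (0.1418 + 0.3275i + 0.923 - 0.1441i)/(2√2) = (0.3765 + 0.06484i)
|100⟩: (0.1418 - 0.3275i + 0.923 + 0.1441i)/(2√2) = (0.3765 - 0.06484i)
|101⟩: (0.1418 + 0.3275i - 0.923 + 0.1441i)/(2√2) = (-0.2762 + 0.1667i)
|110⟩: (0.1418 - 0.3275i - 0.923 + 0.1441i)/(2√2) = (-0.2762 - 0.06484i)
|111⟩: (0.1418 + 0.3275i + 0.923 + 0.1441i)/(2√2) = (0.3765 + 0.1667i)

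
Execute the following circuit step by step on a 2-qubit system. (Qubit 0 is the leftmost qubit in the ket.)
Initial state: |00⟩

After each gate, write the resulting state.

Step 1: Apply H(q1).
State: 1/√2|00⟩ + 1/√2|01⟩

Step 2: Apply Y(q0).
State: (1/√2)i|10⟩ + (1/√2)i|11⟩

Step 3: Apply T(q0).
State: (-1/2 + (1/2)i)|10⟩ + (-1/2 + (1/2)i)|11⟩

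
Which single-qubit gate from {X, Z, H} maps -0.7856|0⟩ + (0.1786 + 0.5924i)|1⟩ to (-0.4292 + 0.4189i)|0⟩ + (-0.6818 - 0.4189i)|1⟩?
H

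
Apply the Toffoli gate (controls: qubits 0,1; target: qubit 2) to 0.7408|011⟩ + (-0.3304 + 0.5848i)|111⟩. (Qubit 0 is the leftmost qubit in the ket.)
0.7408|011⟩ + (-0.3304 + 0.5848i)|110⟩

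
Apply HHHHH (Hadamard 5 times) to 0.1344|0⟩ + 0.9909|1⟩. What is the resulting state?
0.7957|0⟩ - 0.6056|1⟩

H² = I, so H^5 = H: a single Hadamard. With (a, b) = (0.1344, 0.9909), H gives ((a + b)/√2, (a − b)/√2) = (0.7957, -0.6056).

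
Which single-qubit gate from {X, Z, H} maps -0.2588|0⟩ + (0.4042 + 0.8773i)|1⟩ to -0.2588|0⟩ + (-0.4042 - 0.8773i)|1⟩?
Z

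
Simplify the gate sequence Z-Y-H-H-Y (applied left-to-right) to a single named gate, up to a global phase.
Z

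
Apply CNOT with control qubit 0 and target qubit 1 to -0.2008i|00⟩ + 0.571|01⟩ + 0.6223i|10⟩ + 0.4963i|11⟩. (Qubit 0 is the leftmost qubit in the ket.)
-0.2008i|00⟩ + 0.571|01⟩ + 0.4963i|10⟩ + 0.6223i|11⟩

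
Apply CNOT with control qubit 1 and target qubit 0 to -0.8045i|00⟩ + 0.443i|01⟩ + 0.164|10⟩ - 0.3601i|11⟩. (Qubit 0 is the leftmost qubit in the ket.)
-0.8045i|00⟩ - 0.3601i|01⟩ + 0.164|10⟩ + 0.443i|11⟩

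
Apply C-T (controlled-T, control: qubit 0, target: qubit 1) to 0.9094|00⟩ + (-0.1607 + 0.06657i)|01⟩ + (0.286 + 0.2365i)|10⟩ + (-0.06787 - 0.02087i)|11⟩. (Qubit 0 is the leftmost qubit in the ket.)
0.9094|00⟩ + (-0.1607 + 0.06657i)|01⟩ + (0.286 + 0.2365i)|10⟩ + (-0.03323 - 0.06275i)|11⟩

C-T leaves the control-|0⟩ kets |00⟩, |01⟩ unchanged and applies T to qubit 1 on the control-|1⟩ pair (|10⟩, |11⟩).
T = [[1, 0], [0, (1/√2 + (1/√2)i)]].
With a = amp(|10⟩) = (0.286 + 0.2365i) and b = amp(|11⟩) = (-0.06787 - 0.02087i):
new amp(|10⟩) = (1)·a = (0.286 + 0.2365i)
new amp(|11⟩) = (1/√2 + (1/√2)i)·b = (-0.03323 - 0.06275i)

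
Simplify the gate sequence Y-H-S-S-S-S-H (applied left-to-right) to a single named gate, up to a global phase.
Y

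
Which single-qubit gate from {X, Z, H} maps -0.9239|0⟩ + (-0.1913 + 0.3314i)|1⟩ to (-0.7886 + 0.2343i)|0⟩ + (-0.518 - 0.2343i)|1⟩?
H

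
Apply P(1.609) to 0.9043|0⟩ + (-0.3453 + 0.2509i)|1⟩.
0.9043|0⟩ + (-0.2375 - 0.3546i)|1⟩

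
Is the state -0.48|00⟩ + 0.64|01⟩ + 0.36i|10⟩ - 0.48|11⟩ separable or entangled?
Entangled

Writing the state as a|00⟩ + b|01⟩ + c|10⟩ + d|11⟩, it is a product state iff ad − bc = 0.
Here (a, b, c, d) = (-0.48, 0.64, 0.36i, -0.48): ad − bc = (-0.48)(-0.48) − (0.64)(0.36i) = (0.2304 - 0.2304i) ≠ 0, so the state is entangled.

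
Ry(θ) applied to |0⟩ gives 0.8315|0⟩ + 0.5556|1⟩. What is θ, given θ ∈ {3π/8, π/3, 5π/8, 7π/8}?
3π/8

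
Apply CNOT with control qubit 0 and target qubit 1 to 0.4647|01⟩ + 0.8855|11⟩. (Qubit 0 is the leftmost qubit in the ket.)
0.4647|01⟩ + 0.8855|10⟩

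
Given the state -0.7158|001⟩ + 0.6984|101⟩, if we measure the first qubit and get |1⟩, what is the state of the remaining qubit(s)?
|01⟩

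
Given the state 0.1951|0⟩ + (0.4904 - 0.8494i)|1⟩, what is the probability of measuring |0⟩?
0.03806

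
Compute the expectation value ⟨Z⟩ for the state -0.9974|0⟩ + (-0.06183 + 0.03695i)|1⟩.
0.9896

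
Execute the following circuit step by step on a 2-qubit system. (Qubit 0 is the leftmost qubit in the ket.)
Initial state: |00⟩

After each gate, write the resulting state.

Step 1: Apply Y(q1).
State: i|01⟩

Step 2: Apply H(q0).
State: (1/√2)i|01⟩ + (1/√2)i|11⟩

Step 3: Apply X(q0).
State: (1/√2)i|01⟩ + (1/√2)i|11⟩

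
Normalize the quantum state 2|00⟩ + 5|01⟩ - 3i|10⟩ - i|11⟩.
0.3203|00⟩ + 0.8006|01⟩ - 0.4804i|10⟩ - 0.1601i|11⟩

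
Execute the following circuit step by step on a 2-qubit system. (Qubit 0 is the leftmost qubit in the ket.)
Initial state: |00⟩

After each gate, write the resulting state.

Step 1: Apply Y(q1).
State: i|01⟩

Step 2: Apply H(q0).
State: (1/√2)i|01⟩ + (1/√2)i|11⟩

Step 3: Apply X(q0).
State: (1/√2)i|01⟩ + (1/√2)i|11⟩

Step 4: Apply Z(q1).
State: -(1/√2)i|01⟩ - (1/√2)i|11⟩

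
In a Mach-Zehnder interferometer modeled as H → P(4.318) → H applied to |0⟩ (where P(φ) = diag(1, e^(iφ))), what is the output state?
(0.3079 - 0.4616i)|0⟩ + (0.6921 + 0.4616i)|1⟩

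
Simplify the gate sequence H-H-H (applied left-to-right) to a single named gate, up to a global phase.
H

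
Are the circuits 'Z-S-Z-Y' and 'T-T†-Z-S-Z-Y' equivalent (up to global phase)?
Yes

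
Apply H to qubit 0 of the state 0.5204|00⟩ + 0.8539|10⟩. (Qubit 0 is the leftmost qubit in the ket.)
0.9718|00⟩ - 0.2358|10⟩

H on qubit 0 mixes each pair of kets that differ only in qubit 0: amplitudes (a, b) of (|…0…⟩, |…1…⟩) become ((a + b)/√2, (a − b)/√2). Kets absent from the input have amplitude 0.
(|00⟩, |10⟩): (a, b) = (0.5204, 0.8539) → (0.9718, -0.2358)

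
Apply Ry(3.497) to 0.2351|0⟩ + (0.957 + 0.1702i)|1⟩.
(-0.9835 - 0.1675i)|0⟩ + (0.06223 - 0.03009i)|1⟩

Ry(3.497) = [[cos(θ/2), −sin(θ/2)], [sin(θ/2), cos(θ/2)]]; θ = 3.497, cos(θ/2) ≈ -0.17677, sin(θ/2) ≈ 0.984252.
With a = amp(|0⟩) = 0.2351 and b = amp(|1⟩) = (0.957 + 0.1702i):
new amp(|0⟩) = (-0.17677)·a + (-0.984252)·b = (-0.9835 - 0.1675i)
new amp(|1⟩) = (0.984252)·a + (-0.17677)·b = (0.06223 - 0.03009i)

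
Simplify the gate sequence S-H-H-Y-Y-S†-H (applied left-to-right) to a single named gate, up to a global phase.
H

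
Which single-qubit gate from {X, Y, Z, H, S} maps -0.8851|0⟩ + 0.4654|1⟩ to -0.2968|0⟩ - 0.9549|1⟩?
H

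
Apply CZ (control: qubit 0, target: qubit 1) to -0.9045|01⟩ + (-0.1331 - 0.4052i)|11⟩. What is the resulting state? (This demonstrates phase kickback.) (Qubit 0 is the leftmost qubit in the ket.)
-0.9045|01⟩ + (0.1331 + 0.4052i)|11⟩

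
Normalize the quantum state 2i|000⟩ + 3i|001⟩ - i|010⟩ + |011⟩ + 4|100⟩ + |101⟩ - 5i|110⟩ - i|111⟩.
0.2626i|000⟩ + 0.3939i|001⟩ - 0.1313i|010⟩ + 0.1313|011⟩ + 0.5252|100⟩ + 0.1313|101⟩ - 0.6565i|110⟩ - 0.1313i|111⟩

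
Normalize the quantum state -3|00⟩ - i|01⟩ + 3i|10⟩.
-0.6882|00⟩ - 0.2294i|01⟩ + 0.6882i|10⟩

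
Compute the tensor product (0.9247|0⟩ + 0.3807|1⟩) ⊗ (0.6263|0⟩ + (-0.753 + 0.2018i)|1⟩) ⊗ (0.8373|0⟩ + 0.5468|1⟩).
0.4849|000⟩ + 0.3167|001⟩ + (-0.583 + 0.1562i)|010⟩ + (-0.3807 + 0.102i)|011⟩ + 0.1996|100⟩ + 0.1304|101⟩ + (-0.24 + 0.06433i)|110⟩ + (-0.1567 + 0.04201i)|111⟩

amp(|b₁b₂…⟩) = product of the factor amplitudes for bits b₁, b₂, …; only kets whose every factor amplitude is nonzero survive.
|000⟩: (0.9247)(0.6263)(0.8373) = 0.4849
|001⟩: (0.9247)(0.6263)(0.5468) = 0.3167
|010⟩: (0.9247)(-0.753 + 0.2018i)(0.8373) = (-0.583 + 0.1562i)
|011⟩: (0.9247)(-0.753 + 0.2018i)(0.5468) = (-0.3807 + 0.102i)
|100⟩: (0.3807)(0.6263)(0.8373) = 0.1996
|101⟩: (0.3807)(0.6263)(0.5468) = 0.1304
|110⟩: (0.3807)(-0.753 + 0.2018i)(0.8373) = (-0.24 + 0.06433i)
|111⟩: (0.3807)(-0.753 + 0.2018i)(0.5468) = (-0.1567 + 0.04201i)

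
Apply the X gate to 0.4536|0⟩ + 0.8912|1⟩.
0.8912|0⟩ + 0.4536|1⟩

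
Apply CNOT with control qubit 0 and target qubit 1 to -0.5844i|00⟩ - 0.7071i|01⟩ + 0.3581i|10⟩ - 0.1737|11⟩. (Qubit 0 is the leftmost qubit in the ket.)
-0.5844i|00⟩ - 0.7071i|01⟩ - 0.1737|10⟩ + 0.3581i|11⟩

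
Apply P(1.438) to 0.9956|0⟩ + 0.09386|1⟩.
0.9956|0⟩ + (0.01243 + 0.09303i)|1⟩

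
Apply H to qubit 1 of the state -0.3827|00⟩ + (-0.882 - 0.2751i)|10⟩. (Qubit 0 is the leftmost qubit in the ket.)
-0.2706|00⟩ - 0.2706|01⟩ + (-0.6237 - 0.1945i)|10⟩ + (-0.6237 - 0.1945i)|11⟩

H on qubit 1 mixes each pair of kets that differ only in qubit 1: amplitudes (a, b) of (|…0…⟩, |…1…⟩) become ((a + b)/√2, (a − b)/√2). Kets absent from the input have amplitude 0.
(|00⟩, |01⟩): (a, b) = (-0.3827, 0) → (-0.2706, -0.2706)
(|10⟩, |11⟩): (a, b) = ((-0.882 - 0.2751i), 0) → ((-0.6237 - 0.1945i), (-0.6237 - 0.1945i))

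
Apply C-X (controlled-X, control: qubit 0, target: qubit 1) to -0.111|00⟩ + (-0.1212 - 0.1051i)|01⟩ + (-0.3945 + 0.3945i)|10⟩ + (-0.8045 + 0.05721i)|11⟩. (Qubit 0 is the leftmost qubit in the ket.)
-0.111|00⟩ + (-0.1212 - 0.1051i)|01⟩ + (-0.8045 + 0.05721i)|10⟩ + (-0.3945 + 0.3945i)|11⟩

C-X leaves the control-|0⟩ kets |00⟩, |01⟩ unchanged and applies X to qubit 1 on the control-|1⟩ pair (|10⟩, |11⟩).
X = [[0, 1], [1, 0]].
With a = amp(|10⟩) = (-0.3945 + 0.3945i) and b = amp(|11⟩) = (-0.8045 + 0.05721i):
new amp(|10⟩) = (1)·b = (-0.8045 + 0.05721i)
new amp(|11⟩) = (1)·a = (-0.3945 + 0.3945i)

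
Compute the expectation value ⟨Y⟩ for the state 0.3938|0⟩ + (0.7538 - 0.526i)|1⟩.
-0.4143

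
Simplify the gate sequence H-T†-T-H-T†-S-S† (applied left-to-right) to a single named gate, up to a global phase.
T†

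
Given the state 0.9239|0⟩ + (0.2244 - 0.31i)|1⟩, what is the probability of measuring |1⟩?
0.1465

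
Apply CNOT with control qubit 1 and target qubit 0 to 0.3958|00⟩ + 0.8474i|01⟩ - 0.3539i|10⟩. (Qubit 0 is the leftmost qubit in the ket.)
0.3958|00⟩ - 0.3539i|10⟩ + 0.8474i|11⟩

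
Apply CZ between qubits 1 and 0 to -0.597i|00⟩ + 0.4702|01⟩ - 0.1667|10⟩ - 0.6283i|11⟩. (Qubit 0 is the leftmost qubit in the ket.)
-0.597i|00⟩ + 0.4702|01⟩ - 0.1667|10⟩ + 0.6283i|11⟩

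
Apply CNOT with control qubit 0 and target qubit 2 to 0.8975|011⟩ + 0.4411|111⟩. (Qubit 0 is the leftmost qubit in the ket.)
0.8975|011⟩ + 0.4411|110⟩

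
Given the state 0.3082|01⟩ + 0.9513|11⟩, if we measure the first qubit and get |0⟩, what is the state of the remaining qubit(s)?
|1⟩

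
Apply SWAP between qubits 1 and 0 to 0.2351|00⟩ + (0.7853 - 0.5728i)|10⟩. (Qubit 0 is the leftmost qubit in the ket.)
0.2351|00⟩ + (0.7853 - 0.5728i)|01⟩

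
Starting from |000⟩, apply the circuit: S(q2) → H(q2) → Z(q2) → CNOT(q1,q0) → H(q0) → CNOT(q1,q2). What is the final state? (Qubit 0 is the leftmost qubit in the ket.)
1/2|000⟩ - 1/2|001⟩ + 1/2|100⟩ - 1/2|101⟩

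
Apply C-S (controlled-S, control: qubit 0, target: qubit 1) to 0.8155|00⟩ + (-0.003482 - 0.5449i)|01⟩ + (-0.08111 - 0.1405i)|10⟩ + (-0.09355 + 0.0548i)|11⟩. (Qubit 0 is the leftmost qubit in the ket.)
0.8155|00⟩ + (-0.003482 - 0.5449i)|01⟩ + (-0.08111 - 0.1405i)|10⟩ + (-0.0548 - 0.09355i)|11⟩

C-S leaves the control-|0⟩ kets |00⟩, |01⟩ unchanged and applies S to qubit 1 on the control-|1⟩ pair (|10⟩, |11⟩).
S = [[1, 0], [0, i]].
With a = amp(|10⟩) = (-0.08111 - 0.1405i) and b = amp(|11⟩) = (-0.09355 + 0.0548i):
new amp(|10⟩) = (1)·a = (-0.08111 - 0.1405i)
new amp(|11⟩) = (i)·b = (-0.0548 - 0.09355i)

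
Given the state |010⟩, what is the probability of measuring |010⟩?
1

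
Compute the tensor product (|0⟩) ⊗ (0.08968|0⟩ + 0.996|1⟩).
0.08968|00⟩ + 0.996|01⟩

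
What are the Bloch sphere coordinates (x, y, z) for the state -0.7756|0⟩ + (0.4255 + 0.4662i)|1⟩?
(-0.66, -0.7232, 0.2032)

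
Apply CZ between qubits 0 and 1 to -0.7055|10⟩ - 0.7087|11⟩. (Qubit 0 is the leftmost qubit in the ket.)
-0.7055|10⟩ + 0.7087|11⟩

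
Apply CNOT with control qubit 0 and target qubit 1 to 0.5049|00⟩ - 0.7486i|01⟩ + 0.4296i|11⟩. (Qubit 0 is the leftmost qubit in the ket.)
0.5049|00⟩ - 0.7486i|01⟩ + 0.4296i|10⟩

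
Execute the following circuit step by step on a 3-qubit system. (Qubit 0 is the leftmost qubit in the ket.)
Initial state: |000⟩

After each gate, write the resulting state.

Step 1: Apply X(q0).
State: |100⟩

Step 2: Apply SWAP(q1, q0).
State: |010⟩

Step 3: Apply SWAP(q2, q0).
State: |010⟩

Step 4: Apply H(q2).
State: 1/√2|010⟩ + 1/√2|011⟩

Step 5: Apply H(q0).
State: 1/2|010⟩ + 1/2|011⟩ + 1/2|110⟩ + 1/2|111⟩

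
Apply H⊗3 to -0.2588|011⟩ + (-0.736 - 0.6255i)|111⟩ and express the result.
(-0.3517 - 0.2211i)|000⟩ + (0.3517 + 0.2211i)|001⟩ + (0.3517 + 0.2211i)|010⟩ + (-0.3517 - 0.2211i)|011⟩ + (0.1687 + 0.2211i)|100⟩ + (-0.1687 - 0.2211i)|101⟩ + (-0.1687 - 0.2211i)|110⟩ + (0.1687 + 0.2211i)|111⟩

H⊗3 gives amp(|y⟩) = (1/2√2) Σ_x (−1)^(x·y) amp(|x⟩), where x·y is the number of positions in which both x and y have a 1.
|000⟩: (-0.2588 + (-0.736 - 0.6255i))/(2√2) = (-0.3517 - 0.2211i)
|001⟩: (0.2588 - (-0.736 - 0.6255i))/(2√2) = (0.3517 + 0.2211i)
|010⟩: (0.2588 - (-0.736 - 0.6255i))/(2√2) = (0.3517 + 0.2211i)
|011⟩: (-0.2588 + (-0.736 - 0.6255i))/(2√2) = (-0.3517 - 0.2211i)
|100⟩: (-0.2588 - (-0.736 - 0.6255i))/(2√2) = (0.1687 + 0.2211i)
|101⟩: (0.2588 + (-0.736 - 0.6255i))/(2√2) = (-0.1687 - 0.2211i)
|110⟩: (0.2588 + (-0.736 - 0.6255i))/(2√2) = (-0.1687 - 0.2211i)
|111⟩: (-0.2588 - (-0.736 - 0.6255i))/(2√2) = (0.1687 + 0.2211i)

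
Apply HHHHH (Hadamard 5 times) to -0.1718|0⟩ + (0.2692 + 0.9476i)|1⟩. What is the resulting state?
(0.06887 + 0.6701i)|0⟩ + (-0.3118 - 0.6701i)|1⟩

H² = I, so H^5 = H: a single Hadamard. With (a, b) = (-0.1718, (0.2692 + 0.9476i)), H gives ((a + b)/√2, (a − b)/√2) = ((0.06887 + 0.6701i), (-0.3118 - 0.6701i)).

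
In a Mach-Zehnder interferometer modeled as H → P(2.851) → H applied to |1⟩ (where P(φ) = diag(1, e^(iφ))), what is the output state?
(0.979 - 0.1433i)|0⟩ + (0.02096 + 0.1433i)|1⟩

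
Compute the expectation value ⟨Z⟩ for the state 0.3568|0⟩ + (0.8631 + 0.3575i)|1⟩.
-0.7454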